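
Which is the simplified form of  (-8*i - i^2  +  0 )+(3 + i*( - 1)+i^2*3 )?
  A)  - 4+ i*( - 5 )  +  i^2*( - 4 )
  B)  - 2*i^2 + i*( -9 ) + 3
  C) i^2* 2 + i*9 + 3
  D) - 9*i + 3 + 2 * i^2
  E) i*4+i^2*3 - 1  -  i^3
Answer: D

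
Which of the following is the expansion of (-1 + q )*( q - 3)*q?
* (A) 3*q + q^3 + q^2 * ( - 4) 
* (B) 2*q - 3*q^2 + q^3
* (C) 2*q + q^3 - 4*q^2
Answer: A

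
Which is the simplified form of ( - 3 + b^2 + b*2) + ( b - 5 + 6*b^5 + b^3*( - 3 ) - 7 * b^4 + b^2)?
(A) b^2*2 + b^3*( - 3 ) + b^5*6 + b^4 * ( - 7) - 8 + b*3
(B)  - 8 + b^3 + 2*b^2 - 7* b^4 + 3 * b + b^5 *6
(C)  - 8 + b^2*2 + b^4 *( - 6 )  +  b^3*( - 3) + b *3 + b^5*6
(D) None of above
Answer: A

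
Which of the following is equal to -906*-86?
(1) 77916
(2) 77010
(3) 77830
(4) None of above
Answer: 1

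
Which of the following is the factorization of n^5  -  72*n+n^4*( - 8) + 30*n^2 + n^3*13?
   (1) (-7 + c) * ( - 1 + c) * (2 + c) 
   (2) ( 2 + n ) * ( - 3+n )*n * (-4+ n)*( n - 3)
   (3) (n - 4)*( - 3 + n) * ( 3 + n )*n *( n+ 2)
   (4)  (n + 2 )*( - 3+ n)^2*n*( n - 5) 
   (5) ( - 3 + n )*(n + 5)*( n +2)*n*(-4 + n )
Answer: 2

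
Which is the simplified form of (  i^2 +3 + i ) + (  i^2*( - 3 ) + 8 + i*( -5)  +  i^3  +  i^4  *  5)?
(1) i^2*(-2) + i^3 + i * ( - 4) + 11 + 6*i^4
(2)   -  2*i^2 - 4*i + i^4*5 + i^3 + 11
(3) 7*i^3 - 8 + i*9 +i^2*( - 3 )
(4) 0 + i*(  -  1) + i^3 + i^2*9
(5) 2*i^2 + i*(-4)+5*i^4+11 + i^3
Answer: 2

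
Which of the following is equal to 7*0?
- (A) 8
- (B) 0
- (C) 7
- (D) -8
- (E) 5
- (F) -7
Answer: B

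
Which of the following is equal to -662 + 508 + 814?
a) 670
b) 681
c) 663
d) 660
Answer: d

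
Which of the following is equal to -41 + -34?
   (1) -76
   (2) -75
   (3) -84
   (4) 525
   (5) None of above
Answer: 2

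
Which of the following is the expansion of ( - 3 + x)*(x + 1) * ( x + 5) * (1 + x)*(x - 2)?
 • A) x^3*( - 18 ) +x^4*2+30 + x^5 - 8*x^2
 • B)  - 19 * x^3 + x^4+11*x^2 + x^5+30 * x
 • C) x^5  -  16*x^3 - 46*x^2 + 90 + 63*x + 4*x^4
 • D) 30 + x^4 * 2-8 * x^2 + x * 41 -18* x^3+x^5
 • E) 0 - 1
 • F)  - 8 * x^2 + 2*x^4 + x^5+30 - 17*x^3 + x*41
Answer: D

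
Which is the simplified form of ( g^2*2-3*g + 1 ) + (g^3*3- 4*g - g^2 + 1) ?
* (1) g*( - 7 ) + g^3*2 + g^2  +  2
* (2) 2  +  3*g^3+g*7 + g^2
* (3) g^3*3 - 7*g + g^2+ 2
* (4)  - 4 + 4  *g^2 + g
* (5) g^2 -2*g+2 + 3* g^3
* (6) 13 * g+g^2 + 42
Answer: 3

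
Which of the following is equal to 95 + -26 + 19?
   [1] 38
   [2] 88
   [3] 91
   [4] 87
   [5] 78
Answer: 2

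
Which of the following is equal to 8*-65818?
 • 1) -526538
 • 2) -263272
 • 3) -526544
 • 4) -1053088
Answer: 3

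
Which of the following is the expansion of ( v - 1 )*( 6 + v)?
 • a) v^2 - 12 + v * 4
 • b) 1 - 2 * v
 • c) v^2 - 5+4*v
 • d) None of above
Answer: d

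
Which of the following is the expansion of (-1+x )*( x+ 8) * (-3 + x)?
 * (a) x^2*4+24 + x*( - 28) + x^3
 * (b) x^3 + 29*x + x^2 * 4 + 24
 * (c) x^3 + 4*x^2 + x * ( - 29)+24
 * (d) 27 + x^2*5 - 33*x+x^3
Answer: c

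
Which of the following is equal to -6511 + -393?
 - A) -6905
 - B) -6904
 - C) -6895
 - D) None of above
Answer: B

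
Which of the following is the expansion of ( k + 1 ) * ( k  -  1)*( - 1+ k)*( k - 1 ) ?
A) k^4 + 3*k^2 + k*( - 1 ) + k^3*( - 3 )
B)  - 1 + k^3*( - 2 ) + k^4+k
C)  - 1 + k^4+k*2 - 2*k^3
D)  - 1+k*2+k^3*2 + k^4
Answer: C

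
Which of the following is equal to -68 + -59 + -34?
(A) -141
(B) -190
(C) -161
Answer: C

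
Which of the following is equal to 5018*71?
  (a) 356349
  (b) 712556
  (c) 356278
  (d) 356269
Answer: c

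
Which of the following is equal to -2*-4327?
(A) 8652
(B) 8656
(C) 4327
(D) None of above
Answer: D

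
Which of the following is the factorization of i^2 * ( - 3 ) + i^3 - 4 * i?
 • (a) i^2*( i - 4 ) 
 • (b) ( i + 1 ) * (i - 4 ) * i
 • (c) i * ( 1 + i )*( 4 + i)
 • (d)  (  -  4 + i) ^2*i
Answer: b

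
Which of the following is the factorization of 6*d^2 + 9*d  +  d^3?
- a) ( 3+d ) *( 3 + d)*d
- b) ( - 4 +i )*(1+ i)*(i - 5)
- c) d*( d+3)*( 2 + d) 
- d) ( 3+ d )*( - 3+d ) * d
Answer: a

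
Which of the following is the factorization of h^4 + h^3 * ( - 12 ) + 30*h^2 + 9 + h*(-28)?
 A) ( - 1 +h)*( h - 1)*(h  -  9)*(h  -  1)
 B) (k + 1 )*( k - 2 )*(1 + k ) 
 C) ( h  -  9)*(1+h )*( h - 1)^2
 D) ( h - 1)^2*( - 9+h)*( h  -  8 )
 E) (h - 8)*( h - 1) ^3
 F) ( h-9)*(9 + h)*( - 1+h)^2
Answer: A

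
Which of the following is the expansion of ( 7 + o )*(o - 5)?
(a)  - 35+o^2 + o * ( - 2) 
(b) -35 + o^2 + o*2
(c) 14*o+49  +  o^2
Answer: b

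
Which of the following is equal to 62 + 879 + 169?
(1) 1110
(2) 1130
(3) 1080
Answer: 1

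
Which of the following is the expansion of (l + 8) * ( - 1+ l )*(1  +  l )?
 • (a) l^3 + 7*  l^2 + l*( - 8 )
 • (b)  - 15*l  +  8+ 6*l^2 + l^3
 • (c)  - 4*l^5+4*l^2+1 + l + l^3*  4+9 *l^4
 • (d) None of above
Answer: d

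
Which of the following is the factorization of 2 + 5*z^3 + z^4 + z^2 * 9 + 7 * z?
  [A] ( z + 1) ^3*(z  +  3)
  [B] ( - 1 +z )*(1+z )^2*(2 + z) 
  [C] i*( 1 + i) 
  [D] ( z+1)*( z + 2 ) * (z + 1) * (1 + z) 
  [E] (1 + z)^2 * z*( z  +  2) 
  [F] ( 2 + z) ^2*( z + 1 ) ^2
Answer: D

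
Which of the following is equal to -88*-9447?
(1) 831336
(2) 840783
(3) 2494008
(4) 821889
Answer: 1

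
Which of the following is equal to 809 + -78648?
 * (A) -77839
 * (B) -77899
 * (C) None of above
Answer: A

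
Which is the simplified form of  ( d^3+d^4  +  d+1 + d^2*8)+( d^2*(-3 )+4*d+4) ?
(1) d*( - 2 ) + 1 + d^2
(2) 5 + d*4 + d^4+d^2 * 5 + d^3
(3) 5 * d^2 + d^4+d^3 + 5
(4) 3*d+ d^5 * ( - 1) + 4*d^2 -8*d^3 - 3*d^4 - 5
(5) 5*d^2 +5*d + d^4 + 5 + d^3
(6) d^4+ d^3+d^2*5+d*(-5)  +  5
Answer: 5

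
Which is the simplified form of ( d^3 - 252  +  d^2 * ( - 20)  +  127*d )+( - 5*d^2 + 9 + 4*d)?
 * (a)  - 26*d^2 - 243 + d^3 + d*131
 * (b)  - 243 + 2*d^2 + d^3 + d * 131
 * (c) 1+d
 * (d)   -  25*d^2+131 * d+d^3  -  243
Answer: d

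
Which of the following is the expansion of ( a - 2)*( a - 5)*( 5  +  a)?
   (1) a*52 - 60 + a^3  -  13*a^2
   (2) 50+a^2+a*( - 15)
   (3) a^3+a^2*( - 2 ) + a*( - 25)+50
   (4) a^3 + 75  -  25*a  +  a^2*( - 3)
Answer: 3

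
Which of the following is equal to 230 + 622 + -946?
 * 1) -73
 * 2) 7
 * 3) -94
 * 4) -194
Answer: 3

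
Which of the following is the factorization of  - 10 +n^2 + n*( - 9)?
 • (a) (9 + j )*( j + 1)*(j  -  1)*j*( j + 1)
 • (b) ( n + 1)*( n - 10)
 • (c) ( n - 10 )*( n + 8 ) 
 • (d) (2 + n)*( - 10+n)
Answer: b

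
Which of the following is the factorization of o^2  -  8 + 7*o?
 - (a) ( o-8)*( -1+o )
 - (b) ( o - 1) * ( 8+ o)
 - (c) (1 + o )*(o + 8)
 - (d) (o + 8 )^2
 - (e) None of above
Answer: b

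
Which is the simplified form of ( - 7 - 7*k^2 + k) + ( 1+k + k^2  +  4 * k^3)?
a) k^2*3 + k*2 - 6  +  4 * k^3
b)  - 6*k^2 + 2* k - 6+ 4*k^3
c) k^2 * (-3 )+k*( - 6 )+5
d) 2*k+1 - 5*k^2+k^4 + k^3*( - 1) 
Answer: b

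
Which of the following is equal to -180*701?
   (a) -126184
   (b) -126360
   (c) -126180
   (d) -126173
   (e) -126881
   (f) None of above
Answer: c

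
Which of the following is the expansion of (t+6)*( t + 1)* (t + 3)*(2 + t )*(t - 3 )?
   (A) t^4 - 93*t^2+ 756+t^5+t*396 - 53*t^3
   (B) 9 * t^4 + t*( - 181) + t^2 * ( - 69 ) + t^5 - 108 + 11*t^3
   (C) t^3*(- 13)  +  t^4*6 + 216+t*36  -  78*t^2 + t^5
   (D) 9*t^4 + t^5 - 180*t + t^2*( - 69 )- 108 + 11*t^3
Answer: D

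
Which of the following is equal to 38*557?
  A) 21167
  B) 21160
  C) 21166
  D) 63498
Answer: C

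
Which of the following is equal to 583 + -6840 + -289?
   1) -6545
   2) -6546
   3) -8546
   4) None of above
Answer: 2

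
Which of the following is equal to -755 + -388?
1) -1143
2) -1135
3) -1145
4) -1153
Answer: 1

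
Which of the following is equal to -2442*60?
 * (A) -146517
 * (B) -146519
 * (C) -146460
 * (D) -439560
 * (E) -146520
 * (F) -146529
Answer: E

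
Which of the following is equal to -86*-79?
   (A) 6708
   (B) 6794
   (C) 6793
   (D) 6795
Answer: B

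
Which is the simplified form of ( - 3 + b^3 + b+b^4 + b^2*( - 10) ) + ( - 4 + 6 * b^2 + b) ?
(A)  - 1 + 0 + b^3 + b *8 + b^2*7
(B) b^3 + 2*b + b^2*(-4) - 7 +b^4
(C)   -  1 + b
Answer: B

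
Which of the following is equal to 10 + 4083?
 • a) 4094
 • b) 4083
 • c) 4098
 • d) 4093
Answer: d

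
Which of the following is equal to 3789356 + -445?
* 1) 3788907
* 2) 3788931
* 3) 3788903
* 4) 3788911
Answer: 4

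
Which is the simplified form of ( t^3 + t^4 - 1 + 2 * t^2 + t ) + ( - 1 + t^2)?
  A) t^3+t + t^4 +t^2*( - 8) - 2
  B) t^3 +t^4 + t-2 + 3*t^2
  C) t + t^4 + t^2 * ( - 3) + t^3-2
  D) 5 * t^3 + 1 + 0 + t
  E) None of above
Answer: B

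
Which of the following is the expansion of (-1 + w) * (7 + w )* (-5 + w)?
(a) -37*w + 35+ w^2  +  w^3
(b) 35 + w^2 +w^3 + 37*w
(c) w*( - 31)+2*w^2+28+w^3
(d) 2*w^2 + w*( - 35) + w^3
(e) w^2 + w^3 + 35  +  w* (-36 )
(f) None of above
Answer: a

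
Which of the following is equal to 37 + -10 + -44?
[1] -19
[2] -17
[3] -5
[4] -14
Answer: 2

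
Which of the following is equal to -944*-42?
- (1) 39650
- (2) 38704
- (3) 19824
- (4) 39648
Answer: 4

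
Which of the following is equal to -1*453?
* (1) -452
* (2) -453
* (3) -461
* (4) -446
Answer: 2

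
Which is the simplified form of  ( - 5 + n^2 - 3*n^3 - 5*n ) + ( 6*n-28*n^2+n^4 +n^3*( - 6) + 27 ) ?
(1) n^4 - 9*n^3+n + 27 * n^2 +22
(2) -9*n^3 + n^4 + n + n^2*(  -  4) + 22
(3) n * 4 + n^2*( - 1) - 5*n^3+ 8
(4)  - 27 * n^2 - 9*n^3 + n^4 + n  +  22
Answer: 4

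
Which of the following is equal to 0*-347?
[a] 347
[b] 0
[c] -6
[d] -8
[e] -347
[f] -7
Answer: b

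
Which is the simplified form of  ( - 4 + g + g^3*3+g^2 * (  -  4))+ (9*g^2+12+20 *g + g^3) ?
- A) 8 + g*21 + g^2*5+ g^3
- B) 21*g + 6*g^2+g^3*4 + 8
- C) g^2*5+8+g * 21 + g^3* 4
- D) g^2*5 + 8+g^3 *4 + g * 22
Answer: C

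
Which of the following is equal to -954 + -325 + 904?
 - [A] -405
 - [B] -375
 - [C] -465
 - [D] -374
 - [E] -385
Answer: B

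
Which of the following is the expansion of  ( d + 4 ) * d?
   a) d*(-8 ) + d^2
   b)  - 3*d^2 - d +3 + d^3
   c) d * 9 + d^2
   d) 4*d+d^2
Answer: d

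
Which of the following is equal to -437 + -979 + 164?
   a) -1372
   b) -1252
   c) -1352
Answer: b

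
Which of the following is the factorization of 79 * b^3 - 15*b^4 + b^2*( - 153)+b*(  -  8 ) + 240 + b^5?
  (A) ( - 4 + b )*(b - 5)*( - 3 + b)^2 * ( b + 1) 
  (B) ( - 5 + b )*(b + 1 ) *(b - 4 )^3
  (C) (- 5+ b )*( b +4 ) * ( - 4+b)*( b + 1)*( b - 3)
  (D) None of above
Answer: D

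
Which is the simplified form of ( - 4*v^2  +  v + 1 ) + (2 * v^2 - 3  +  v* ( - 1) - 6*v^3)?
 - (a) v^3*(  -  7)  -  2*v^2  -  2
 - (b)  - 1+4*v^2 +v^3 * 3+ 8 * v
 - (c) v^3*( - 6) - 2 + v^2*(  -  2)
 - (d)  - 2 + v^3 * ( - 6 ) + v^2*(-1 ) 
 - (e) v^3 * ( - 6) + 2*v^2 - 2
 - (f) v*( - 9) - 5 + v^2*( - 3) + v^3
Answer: c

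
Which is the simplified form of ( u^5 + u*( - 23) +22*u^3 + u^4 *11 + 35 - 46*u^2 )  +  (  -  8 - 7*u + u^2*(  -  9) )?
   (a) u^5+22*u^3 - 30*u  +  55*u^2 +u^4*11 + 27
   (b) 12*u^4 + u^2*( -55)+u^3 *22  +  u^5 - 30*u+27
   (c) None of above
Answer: c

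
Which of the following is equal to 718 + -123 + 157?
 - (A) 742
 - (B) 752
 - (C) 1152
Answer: B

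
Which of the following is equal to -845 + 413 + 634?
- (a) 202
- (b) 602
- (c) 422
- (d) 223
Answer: a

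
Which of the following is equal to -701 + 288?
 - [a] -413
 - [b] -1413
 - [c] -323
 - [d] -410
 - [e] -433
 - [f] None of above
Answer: a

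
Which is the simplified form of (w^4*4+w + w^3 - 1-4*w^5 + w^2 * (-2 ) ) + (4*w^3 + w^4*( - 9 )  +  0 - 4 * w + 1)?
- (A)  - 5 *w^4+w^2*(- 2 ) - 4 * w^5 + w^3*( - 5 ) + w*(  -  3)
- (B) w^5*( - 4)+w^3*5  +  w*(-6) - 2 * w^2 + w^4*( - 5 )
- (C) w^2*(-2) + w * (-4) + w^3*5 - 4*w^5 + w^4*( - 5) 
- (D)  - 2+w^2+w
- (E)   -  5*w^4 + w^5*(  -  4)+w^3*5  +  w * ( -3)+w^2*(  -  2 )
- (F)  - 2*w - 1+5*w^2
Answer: E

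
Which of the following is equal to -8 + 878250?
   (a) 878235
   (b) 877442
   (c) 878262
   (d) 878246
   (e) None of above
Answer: e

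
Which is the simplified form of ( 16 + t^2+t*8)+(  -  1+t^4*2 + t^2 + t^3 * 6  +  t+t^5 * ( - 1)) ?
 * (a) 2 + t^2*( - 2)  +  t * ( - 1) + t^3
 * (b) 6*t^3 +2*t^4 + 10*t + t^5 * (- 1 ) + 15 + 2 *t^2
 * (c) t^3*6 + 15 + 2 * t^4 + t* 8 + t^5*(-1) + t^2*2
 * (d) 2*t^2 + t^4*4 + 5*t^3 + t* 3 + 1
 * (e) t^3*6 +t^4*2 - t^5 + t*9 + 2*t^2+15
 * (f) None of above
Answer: e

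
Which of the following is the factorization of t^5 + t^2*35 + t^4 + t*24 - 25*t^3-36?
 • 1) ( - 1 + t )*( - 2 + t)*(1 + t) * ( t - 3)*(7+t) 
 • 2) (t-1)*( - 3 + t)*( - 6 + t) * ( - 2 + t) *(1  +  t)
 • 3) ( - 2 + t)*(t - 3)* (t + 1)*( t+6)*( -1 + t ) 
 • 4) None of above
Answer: 3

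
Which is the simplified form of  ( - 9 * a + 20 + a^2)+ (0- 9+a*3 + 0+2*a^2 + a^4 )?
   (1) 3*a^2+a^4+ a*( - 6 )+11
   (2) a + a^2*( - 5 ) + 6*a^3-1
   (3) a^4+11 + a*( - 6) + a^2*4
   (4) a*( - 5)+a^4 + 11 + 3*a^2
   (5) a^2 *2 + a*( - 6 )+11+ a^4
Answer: 1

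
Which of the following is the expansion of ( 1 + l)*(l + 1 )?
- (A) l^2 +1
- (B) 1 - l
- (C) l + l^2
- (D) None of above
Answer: D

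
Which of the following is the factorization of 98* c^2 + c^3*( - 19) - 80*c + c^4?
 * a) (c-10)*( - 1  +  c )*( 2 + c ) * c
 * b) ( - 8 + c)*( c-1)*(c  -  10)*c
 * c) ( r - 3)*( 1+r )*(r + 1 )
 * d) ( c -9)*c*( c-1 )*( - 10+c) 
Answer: b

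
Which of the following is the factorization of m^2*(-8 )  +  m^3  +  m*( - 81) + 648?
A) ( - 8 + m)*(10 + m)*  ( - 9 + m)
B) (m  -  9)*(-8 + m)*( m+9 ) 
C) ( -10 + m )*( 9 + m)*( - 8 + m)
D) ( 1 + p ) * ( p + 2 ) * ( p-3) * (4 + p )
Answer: B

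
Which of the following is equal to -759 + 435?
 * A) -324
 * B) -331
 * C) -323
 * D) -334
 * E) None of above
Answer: A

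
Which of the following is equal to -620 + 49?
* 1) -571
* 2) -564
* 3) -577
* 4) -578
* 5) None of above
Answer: 1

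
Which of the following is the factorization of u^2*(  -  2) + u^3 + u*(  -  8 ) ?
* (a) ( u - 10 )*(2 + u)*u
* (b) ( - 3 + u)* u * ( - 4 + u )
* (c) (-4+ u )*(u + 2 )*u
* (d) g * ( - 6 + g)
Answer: c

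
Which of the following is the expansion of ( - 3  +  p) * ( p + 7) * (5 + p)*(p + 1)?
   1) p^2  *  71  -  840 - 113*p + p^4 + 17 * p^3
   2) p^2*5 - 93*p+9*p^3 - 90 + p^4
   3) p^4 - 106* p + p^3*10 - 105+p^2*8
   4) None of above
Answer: 3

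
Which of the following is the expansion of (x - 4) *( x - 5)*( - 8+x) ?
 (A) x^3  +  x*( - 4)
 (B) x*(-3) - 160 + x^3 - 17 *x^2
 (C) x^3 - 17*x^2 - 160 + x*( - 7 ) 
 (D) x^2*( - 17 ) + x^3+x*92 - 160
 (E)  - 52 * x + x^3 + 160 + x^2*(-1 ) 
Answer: D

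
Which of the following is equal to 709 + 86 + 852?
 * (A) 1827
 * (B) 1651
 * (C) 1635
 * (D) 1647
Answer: D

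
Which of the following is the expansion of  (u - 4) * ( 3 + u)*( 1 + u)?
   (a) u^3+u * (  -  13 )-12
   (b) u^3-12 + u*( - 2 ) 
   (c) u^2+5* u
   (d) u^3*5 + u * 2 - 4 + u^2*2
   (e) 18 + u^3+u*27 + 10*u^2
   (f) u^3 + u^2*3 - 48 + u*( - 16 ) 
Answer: a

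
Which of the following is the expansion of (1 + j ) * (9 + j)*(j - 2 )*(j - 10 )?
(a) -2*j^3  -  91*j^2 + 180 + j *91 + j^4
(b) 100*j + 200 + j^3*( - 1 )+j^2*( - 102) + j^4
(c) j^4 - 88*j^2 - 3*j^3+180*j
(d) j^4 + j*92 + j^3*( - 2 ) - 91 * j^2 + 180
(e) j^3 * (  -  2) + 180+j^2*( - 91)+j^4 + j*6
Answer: d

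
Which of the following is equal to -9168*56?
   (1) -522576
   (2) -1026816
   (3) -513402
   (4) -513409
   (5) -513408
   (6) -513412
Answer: 5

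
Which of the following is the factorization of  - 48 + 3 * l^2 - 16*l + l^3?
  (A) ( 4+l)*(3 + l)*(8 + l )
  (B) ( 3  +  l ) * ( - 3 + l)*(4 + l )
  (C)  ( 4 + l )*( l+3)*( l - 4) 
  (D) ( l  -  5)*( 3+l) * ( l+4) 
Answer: C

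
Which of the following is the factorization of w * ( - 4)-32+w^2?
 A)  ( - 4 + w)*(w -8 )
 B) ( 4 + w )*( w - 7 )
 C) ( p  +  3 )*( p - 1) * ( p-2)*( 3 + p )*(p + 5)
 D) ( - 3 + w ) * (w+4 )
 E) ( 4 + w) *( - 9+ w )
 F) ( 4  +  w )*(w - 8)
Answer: F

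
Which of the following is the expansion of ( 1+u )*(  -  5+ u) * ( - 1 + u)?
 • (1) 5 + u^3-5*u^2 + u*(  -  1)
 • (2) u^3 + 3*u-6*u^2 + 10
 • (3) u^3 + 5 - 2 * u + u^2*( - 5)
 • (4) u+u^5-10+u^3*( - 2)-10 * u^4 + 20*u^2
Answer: 1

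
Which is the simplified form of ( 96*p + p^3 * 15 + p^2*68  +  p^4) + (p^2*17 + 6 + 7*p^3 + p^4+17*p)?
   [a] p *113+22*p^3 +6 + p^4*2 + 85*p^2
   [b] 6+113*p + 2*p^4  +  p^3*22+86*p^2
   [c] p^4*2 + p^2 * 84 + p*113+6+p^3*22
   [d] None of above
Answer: a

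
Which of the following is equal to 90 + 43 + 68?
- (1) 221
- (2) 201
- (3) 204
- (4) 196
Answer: 2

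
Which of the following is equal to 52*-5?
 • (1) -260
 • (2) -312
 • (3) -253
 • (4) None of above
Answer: 1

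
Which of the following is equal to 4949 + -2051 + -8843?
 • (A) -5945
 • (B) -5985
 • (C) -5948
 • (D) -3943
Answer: A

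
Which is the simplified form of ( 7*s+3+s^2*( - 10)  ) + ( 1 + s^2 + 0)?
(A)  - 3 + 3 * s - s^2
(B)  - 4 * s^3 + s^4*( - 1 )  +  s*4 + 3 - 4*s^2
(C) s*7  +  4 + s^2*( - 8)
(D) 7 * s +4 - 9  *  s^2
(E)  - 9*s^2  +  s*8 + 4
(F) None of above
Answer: D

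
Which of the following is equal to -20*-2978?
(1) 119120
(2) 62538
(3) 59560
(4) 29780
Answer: 3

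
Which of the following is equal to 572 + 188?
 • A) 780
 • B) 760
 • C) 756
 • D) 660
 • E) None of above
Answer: B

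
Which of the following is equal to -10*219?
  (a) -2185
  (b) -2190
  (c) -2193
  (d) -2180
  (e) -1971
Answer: b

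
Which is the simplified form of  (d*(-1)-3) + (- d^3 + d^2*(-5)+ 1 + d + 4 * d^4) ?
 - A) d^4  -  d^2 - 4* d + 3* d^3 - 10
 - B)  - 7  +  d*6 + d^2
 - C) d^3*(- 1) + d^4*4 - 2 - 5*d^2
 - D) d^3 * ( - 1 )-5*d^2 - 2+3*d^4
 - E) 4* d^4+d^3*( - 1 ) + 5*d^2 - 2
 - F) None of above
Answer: C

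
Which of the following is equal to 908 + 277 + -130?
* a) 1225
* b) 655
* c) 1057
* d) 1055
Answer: d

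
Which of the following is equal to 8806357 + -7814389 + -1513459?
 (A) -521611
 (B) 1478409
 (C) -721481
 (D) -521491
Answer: D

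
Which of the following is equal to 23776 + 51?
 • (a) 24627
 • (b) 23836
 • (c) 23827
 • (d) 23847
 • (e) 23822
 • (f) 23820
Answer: c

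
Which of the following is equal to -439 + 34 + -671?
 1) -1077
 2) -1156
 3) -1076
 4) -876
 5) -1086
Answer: 3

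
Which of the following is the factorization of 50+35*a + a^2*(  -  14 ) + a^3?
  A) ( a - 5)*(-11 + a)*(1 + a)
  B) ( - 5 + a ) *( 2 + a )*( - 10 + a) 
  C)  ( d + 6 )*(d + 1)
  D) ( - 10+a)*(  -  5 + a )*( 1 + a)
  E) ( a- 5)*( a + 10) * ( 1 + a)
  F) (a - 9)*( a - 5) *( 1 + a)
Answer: D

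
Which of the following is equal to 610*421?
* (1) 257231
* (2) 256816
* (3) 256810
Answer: 3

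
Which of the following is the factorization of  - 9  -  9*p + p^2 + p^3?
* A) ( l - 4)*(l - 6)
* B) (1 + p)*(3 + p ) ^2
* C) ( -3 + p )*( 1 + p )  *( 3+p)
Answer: C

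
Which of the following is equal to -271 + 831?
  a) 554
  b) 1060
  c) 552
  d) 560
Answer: d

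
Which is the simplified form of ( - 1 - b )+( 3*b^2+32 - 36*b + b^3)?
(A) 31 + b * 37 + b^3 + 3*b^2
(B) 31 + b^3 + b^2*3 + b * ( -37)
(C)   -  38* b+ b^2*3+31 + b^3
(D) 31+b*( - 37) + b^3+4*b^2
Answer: B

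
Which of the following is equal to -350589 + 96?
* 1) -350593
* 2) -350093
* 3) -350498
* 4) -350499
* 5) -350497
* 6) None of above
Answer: 6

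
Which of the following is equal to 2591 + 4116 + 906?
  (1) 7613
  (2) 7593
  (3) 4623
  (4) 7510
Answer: 1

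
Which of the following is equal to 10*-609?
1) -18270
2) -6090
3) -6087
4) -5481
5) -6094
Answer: 2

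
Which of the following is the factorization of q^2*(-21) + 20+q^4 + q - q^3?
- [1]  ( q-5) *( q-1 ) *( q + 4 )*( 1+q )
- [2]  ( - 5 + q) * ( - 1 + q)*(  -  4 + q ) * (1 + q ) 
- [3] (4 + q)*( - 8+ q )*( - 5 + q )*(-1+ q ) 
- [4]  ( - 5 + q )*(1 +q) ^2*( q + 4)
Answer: 1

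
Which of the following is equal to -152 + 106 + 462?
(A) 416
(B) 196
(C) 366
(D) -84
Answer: A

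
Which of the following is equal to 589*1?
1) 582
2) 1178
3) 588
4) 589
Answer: 4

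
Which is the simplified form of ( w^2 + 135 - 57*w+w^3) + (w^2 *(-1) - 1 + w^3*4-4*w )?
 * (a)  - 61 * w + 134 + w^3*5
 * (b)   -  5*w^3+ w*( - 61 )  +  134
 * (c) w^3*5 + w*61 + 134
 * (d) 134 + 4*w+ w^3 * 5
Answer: a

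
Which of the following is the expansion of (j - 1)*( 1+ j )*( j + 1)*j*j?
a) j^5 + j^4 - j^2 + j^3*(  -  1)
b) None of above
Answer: a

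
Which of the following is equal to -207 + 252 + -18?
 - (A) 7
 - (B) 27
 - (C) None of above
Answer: B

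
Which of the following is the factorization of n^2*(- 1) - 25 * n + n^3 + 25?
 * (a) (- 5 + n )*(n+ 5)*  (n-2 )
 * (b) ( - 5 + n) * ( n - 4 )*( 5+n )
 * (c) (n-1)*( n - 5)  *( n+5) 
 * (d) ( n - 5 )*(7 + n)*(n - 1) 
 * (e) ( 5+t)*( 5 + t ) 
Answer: c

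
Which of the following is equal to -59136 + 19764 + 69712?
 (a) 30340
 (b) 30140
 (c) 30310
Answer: a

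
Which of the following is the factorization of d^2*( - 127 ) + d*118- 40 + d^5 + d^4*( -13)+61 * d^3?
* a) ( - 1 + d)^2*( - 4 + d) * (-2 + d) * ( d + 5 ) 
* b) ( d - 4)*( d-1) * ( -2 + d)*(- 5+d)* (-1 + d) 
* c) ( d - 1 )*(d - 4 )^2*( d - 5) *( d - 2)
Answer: b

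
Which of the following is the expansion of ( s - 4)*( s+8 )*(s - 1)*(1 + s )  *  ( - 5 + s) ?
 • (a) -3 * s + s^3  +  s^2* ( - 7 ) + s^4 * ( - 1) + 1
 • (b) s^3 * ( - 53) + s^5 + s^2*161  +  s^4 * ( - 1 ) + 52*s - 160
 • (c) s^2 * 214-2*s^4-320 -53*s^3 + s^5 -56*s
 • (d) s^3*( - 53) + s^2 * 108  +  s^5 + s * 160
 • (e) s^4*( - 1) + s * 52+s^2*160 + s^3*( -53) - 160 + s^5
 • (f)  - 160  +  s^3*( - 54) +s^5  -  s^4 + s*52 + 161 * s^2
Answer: b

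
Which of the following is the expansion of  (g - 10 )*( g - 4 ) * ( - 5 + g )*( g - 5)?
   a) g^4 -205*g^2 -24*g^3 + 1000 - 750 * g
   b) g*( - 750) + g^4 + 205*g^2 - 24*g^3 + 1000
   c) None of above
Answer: b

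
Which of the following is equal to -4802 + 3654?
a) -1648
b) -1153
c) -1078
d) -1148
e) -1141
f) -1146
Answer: d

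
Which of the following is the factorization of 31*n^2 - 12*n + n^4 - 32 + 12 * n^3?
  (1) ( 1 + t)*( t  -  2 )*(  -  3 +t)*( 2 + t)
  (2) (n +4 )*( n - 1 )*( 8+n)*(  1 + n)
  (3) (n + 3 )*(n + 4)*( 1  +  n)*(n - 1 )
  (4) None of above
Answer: 2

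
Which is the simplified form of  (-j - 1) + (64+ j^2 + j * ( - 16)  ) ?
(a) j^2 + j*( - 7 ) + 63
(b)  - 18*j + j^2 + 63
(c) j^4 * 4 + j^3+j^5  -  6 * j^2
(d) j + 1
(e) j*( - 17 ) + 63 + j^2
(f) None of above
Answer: e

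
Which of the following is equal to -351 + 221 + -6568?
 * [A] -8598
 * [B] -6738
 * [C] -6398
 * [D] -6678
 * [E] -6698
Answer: E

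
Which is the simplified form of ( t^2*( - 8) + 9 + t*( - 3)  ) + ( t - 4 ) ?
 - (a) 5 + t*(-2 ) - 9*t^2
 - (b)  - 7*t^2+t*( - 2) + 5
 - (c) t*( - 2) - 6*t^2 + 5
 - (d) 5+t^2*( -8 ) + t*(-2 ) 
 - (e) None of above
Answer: d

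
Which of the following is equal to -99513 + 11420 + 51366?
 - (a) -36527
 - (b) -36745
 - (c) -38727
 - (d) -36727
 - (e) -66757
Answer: d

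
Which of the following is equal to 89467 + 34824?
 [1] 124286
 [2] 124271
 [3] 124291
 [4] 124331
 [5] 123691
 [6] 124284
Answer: 3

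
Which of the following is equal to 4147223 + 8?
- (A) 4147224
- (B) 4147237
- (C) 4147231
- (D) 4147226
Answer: C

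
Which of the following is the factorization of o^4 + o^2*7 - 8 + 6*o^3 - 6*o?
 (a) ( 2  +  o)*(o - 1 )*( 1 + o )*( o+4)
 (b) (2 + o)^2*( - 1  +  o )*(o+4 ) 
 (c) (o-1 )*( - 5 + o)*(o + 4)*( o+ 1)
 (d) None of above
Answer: a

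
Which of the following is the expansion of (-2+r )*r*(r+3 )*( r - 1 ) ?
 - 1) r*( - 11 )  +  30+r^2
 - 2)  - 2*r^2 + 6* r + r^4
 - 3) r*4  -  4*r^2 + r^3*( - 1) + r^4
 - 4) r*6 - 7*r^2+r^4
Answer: 4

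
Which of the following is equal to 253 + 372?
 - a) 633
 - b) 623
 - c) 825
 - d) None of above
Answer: d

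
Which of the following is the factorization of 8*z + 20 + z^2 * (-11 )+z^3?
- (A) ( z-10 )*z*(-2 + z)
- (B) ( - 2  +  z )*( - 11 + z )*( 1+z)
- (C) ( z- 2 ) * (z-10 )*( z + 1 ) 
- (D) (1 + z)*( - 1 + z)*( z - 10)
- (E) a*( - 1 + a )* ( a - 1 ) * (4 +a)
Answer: C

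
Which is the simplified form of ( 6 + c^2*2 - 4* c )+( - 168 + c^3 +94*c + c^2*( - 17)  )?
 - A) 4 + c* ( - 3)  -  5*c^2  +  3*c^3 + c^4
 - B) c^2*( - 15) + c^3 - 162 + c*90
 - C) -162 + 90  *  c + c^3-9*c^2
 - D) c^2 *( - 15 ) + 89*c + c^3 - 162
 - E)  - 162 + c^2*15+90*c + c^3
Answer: B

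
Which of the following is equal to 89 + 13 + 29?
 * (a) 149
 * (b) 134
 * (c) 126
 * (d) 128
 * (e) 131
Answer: e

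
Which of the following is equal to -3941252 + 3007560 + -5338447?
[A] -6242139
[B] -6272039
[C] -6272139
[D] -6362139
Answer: C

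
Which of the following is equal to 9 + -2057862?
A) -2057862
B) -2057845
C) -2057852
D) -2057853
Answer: D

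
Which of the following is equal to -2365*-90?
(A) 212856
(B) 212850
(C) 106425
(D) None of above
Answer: B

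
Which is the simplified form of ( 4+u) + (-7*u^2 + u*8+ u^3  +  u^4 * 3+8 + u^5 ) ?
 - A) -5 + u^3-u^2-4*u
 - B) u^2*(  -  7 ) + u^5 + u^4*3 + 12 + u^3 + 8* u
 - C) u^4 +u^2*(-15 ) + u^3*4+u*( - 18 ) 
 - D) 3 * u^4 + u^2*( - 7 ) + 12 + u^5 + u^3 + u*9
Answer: D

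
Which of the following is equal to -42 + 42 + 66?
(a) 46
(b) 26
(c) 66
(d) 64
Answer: c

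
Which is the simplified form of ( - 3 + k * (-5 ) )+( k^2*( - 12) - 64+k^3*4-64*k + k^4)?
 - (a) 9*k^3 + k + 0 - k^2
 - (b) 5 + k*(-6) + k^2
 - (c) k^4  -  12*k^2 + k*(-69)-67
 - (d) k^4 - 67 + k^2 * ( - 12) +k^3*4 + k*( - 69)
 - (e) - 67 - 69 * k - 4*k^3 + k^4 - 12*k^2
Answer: d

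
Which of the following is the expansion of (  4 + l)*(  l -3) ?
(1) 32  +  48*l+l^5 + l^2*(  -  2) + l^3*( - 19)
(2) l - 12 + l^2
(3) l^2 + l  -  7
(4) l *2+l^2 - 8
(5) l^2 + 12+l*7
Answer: 2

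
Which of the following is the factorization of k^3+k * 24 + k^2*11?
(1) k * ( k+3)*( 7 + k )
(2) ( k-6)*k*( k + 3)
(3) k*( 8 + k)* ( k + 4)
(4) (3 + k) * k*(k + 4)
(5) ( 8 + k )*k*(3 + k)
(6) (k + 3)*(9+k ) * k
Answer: 5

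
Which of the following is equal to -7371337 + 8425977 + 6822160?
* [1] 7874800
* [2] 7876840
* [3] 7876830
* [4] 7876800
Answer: 4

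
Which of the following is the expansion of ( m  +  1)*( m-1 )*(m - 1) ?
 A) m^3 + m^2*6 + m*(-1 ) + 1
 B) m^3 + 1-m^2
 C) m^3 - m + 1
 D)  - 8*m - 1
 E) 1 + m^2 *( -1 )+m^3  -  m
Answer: E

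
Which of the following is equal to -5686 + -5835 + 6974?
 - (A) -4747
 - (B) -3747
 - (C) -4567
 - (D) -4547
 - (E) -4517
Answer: D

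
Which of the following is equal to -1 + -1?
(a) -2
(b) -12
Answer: a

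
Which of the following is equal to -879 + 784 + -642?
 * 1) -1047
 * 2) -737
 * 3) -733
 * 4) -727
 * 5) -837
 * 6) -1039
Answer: 2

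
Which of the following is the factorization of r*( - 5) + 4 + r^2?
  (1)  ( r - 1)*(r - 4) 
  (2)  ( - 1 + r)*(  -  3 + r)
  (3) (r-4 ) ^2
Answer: 1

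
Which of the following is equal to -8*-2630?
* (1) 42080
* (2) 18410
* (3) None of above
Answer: 3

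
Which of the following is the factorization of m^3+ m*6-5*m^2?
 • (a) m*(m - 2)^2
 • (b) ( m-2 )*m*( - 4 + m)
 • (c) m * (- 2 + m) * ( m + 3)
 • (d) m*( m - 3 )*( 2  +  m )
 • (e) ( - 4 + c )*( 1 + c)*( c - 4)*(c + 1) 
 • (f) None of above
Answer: f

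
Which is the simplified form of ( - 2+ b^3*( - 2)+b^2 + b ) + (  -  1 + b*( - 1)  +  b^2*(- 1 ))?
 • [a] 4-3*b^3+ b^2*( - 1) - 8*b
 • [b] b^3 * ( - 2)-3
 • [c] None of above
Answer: b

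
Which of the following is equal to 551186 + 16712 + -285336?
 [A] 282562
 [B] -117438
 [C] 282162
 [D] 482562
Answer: A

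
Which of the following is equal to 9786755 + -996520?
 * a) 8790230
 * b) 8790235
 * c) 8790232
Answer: b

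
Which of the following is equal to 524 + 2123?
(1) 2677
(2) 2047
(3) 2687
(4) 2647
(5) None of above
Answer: 4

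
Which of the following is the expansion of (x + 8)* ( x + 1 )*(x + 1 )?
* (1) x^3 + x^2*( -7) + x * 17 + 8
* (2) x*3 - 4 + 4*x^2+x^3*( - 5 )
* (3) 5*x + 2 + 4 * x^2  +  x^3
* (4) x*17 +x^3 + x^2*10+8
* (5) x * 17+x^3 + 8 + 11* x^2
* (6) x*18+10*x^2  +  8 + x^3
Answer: 4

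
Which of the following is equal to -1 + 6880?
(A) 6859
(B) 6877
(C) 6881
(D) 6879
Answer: D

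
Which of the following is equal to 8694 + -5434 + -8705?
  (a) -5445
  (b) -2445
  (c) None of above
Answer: a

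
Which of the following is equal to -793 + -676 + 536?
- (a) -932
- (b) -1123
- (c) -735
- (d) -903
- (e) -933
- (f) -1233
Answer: e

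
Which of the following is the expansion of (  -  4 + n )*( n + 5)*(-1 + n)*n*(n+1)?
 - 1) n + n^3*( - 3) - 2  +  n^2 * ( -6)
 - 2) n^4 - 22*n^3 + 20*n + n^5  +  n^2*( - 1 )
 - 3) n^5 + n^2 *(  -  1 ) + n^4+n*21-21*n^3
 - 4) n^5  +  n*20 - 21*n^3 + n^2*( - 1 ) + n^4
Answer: 4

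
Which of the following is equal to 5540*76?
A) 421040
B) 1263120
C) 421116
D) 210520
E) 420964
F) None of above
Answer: A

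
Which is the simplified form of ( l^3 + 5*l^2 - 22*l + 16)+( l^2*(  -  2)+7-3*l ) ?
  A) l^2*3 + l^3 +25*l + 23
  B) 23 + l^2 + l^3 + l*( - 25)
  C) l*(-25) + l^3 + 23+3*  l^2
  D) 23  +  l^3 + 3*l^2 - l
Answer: C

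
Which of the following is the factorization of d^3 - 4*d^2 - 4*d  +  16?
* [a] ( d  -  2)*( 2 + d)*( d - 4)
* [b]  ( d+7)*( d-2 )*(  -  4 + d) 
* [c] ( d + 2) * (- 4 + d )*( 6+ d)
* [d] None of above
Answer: a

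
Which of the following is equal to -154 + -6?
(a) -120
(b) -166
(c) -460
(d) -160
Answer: d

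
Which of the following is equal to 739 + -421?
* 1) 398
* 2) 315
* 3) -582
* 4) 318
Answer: 4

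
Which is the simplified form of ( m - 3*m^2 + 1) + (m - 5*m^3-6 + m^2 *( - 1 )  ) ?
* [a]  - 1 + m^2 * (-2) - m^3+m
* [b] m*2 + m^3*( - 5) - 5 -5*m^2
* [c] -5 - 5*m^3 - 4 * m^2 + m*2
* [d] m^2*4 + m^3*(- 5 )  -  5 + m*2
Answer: c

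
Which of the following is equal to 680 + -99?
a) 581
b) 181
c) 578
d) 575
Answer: a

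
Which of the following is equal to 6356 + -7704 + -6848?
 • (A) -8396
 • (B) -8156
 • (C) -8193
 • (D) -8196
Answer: D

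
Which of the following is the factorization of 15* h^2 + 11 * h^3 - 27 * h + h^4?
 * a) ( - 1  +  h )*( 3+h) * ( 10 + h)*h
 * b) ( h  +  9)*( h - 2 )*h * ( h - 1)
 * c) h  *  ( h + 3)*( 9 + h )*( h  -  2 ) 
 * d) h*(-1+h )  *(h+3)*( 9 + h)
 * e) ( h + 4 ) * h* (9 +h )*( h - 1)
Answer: d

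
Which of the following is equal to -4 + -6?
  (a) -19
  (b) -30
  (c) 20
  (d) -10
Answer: d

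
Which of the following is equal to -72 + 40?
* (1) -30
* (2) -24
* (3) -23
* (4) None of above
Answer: 4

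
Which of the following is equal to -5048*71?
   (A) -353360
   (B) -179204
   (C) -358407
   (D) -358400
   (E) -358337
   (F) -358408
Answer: F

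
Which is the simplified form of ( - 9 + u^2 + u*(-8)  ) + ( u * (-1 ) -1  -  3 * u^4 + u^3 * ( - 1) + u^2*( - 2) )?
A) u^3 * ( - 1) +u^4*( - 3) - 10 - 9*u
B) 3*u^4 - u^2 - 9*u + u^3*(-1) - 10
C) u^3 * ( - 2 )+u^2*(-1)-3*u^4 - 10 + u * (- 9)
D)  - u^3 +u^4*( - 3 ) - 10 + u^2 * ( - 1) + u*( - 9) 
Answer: D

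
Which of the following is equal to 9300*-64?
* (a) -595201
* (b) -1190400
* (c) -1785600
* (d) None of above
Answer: d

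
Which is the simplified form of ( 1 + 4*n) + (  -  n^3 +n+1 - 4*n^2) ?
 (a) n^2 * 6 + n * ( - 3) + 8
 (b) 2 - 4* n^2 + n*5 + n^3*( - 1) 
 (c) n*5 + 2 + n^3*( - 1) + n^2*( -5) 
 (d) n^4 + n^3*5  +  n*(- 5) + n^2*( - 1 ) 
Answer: b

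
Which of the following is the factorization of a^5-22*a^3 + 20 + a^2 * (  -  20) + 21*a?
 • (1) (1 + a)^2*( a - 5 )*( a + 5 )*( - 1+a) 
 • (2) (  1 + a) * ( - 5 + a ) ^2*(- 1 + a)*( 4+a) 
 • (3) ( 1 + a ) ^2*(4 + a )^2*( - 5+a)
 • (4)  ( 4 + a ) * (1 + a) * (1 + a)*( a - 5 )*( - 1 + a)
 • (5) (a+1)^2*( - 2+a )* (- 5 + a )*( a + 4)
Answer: 4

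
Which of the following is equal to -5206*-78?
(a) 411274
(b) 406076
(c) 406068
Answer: c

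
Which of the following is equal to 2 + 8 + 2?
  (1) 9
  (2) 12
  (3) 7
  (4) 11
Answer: 2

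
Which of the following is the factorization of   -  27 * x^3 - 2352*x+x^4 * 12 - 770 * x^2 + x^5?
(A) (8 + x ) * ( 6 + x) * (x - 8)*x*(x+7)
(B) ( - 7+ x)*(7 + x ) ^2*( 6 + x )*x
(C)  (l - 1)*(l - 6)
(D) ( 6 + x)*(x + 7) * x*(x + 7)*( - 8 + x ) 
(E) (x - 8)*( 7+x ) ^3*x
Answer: D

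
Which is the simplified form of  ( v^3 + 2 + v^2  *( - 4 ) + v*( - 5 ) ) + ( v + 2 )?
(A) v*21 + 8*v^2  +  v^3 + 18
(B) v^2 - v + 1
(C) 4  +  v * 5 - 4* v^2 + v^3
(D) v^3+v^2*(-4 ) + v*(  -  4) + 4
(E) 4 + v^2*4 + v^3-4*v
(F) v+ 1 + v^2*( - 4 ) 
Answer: D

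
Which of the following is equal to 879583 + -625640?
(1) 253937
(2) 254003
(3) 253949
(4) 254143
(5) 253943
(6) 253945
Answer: 5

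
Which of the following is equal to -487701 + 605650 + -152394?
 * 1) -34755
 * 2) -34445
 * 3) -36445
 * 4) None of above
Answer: 2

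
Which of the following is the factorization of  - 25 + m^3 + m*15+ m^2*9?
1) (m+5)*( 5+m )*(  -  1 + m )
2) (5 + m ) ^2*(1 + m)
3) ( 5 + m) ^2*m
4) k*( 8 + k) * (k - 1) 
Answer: 1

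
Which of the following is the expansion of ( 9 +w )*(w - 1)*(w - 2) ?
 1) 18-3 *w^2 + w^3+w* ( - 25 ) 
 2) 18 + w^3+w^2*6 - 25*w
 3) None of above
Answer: 2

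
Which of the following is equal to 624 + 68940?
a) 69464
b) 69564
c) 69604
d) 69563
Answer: b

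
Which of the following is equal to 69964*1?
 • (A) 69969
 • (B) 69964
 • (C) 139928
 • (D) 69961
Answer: B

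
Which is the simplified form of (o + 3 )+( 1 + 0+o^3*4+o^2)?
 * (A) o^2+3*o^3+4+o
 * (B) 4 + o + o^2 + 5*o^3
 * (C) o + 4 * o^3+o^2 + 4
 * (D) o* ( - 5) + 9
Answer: C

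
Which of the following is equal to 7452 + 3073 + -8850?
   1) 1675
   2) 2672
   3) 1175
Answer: 1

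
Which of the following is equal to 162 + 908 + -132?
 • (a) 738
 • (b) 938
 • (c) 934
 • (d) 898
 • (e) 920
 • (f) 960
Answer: b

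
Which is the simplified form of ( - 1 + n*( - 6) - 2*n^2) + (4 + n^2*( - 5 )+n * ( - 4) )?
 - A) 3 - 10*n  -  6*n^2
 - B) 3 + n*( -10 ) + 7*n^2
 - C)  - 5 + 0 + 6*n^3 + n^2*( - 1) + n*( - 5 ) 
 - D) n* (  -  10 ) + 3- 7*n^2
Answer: D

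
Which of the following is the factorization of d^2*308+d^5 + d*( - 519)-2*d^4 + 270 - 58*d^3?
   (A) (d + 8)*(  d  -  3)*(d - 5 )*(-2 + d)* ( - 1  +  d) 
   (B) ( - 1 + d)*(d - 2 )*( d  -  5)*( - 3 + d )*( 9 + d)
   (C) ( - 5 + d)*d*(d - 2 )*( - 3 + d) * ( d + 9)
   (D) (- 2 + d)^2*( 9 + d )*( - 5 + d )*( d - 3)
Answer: B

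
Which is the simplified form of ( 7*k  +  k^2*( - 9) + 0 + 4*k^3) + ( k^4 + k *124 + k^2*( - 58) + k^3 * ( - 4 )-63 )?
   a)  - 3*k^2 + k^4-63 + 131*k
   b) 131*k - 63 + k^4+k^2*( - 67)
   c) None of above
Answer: b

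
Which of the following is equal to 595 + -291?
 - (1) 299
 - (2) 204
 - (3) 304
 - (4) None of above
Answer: 3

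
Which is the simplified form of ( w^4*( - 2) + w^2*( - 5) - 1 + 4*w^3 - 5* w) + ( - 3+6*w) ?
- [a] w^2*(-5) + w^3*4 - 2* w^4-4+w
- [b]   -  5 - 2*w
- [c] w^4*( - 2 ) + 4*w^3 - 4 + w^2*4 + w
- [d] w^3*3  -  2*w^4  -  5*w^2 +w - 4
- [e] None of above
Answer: a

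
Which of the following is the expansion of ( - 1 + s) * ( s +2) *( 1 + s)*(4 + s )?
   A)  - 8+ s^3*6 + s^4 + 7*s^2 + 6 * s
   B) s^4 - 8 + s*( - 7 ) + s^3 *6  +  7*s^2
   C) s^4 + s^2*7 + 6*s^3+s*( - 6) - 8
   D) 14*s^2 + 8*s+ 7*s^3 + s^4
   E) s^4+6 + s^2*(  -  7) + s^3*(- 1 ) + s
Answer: C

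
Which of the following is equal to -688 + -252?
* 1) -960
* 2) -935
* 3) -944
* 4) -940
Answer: 4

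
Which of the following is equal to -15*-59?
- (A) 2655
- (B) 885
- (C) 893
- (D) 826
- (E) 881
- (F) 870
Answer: B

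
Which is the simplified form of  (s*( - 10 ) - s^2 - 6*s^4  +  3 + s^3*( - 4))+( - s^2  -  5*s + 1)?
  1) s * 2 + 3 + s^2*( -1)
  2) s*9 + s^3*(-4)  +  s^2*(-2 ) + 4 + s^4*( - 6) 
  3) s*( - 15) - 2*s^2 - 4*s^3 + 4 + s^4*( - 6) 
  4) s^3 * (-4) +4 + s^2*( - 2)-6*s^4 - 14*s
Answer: 3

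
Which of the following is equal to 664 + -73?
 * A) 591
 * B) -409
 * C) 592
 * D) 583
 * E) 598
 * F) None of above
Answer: A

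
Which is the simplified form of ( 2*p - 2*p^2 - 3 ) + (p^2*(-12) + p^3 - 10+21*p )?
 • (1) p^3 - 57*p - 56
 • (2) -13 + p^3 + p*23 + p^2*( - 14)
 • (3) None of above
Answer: 2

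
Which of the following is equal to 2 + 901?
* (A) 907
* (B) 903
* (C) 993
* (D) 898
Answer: B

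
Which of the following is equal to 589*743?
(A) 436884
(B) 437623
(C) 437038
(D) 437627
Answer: D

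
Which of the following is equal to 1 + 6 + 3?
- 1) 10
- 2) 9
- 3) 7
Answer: 1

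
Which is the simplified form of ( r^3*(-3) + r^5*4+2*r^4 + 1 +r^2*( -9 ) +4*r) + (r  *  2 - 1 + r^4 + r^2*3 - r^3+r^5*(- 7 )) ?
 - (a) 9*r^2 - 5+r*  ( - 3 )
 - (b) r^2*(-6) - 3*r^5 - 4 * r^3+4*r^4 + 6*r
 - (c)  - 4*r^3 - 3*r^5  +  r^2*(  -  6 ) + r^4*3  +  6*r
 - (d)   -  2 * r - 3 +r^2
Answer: c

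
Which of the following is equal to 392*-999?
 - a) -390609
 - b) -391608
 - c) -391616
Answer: b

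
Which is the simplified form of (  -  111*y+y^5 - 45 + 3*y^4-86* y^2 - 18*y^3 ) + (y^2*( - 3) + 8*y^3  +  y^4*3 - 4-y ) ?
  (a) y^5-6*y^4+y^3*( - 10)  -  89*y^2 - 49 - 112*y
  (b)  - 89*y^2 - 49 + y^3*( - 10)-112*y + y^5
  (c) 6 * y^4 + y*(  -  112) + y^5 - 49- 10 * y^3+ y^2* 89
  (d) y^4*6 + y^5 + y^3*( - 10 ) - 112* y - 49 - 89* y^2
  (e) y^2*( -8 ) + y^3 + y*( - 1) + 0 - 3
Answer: d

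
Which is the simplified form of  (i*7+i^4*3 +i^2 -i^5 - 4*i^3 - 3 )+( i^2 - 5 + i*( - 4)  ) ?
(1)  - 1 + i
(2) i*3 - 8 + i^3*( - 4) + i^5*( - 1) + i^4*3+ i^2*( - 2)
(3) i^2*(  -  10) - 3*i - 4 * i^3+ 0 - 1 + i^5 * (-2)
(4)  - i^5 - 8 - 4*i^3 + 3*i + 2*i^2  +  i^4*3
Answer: 4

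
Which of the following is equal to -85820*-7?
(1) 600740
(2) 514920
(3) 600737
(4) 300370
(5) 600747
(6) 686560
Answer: 1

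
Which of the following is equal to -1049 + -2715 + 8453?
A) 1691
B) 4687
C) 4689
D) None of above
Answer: C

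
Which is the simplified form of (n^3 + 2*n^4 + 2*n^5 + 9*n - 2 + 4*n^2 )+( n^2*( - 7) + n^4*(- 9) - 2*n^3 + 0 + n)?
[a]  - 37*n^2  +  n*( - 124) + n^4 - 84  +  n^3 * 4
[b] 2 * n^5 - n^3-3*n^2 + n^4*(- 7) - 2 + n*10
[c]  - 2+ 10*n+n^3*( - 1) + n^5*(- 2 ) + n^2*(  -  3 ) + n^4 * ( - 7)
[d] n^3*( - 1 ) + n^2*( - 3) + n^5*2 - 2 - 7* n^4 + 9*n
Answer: b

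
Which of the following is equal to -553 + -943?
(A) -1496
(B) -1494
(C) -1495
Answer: A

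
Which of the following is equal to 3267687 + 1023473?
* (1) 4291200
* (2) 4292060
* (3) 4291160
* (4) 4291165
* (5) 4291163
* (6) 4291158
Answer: 3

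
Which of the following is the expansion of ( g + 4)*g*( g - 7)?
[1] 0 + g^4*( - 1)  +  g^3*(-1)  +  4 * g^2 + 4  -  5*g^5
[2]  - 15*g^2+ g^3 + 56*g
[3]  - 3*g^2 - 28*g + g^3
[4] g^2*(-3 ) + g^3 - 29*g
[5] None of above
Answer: 3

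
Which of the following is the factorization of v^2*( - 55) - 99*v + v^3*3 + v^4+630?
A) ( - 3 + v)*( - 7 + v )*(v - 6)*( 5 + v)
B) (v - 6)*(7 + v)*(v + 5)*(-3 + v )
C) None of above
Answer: B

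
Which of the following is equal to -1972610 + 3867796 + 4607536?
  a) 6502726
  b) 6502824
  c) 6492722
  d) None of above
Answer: d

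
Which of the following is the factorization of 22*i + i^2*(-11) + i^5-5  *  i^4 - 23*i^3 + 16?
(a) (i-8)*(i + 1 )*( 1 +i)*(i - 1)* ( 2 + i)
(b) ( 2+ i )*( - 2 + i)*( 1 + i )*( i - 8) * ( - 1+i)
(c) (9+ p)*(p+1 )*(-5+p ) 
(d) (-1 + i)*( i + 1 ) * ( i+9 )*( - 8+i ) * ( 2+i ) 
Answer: a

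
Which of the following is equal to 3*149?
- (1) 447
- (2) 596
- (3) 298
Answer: 1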